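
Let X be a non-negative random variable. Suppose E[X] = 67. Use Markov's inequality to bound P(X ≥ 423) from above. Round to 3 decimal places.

Markov's inequality: for a non-negative random variable, P(X ≥ a) ≤ E[X]/a.
Here E[X] = 67 and a = 423, so the bound is 67/423 = 0.1584.

0.158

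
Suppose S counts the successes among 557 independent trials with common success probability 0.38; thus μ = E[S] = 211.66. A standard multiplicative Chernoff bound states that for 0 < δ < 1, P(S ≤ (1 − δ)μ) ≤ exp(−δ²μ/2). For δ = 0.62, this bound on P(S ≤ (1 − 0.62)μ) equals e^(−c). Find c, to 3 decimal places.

c = δ²μ/2 = 0.62²·211.66/2 = 40.6811.

40.681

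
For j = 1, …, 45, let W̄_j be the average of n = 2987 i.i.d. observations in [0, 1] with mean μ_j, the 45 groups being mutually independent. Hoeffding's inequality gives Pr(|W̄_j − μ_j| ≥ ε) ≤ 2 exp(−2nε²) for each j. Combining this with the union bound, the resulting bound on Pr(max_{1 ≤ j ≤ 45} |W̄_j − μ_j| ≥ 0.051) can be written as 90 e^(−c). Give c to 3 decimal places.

Union bound over the 45 events: Pr(max_{1 ≤ j ≤ 45} |W̄_j − μ_j| ≥ 0.051) ≤ 45·2·exp(−2nε²) = 90 exp(−2·2987·0.051²).
So c = 2·2987·0.051² = 15.5384.

15.538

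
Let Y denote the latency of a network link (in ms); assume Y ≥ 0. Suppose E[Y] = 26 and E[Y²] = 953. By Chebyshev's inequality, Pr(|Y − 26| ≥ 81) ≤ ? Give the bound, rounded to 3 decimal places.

0.042

Var(Y) = E[Y²] − (E[Y])² = 953 − 676 = 277.
Chebyshev's inequality: Pr(|Y − μ| ≥ t) ≤ Var(Y)/t² = 277/6561 = 0.0422.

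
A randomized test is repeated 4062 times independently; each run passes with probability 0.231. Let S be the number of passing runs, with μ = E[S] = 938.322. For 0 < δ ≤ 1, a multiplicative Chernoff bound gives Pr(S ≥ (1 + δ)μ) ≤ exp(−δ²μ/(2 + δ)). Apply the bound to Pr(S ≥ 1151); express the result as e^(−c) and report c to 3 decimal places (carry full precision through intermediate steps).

Write 1151 = (1 + δ)μ, so δ = 1151/938.322 − 1 = 0.2266578…
Then the exponent is δ²μ/(2 + δ) = (1151 − μ)² / (μ·(2 + δ)) = 21.649096.

21.649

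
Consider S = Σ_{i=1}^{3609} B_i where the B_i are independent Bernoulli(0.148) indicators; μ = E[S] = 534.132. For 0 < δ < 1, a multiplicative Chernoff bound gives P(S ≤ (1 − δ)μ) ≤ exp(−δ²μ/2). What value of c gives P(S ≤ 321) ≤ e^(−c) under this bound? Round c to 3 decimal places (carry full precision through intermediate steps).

42.522

Write 321 = (1 − δ)μ, so δ = 1 − 321/534.132 = 0.399025…
Then the exponent is δ²μ/2 = (μ − 321)²/(2μ) = 42.522494.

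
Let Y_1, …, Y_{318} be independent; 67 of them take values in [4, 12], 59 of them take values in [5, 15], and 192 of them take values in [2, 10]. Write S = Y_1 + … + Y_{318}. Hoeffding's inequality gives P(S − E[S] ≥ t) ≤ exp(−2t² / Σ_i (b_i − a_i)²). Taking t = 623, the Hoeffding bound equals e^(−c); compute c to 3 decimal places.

Σ(b_i − a_i)² = 67·8² + 59·10² + 192·8² = 22476.
c = 2t² / 22476 = 2·623² / 22476 = 34.5372.

34.537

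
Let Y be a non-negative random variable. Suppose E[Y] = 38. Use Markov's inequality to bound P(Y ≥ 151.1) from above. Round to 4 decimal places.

Markov's inequality: for a non-negative random variable, P(Y ≥ a) ≤ E[Y]/a.
Here E[Y] = 38 and a = 151.1, so the bound is 38/151.1 = 0.2515.

0.2515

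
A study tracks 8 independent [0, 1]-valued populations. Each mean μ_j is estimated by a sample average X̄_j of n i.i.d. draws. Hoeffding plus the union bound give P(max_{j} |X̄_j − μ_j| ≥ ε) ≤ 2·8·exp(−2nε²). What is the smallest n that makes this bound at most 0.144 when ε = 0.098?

246

Need 2·8·exp(−2nε²) ≤ 0.144, i.e. exp(−2nε²) ≤ 0.144/16.
So 2nε² ≥ ln(16/0.144) = 4.710531.
Hence n ≥ 4.710531/(2·0.098²) = 245.238.
The smallest integer n is 246.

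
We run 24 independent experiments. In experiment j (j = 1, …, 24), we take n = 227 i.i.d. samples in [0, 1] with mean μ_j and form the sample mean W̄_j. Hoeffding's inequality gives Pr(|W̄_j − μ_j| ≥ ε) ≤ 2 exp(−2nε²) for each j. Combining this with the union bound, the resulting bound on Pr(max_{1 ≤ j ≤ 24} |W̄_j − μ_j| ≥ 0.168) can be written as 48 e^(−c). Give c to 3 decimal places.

12.814

Union bound over the 24 events: Pr(max_{1 ≤ j ≤ 24} |W̄_j − μ_j| ≥ 0.168) ≤ 24·2·exp(−2nε²) = 48 exp(−2·227·0.168²).
So c = 2·227·0.168² = 12.8137.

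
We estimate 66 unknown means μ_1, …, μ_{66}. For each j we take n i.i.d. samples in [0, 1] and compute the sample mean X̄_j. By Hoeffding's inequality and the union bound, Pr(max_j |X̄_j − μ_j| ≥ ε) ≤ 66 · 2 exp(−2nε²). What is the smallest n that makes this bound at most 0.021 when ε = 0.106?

390

Need 2·66·exp(−2nε²) ≤ 0.021, i.e. exp(−2nε²) ≤ 0.021/132.
So 2nε² ≥ ln(132/0.021) = 8.746035.
Hence n ≥ 8.746035/(2·0.106²) = 389.197.
The smallest integer n is 390.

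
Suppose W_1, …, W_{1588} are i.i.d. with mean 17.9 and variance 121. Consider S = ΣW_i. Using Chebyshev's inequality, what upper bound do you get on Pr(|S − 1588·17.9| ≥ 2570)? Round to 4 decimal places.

Var(S) = n·Var(W_i) = 1588·121 = 192148.
Chebyshev: Pr(|S − 1588·17.9| ≥ 2570) ≤ Var(S)/2570² = 192148/6604900 = 0.0291.

0.0291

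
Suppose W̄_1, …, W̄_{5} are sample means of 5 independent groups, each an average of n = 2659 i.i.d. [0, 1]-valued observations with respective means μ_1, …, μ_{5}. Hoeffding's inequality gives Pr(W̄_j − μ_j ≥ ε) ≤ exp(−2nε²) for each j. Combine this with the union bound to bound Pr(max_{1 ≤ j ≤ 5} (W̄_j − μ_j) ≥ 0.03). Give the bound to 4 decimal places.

0.0417

Per-experiment Hoeffding bound: exp(−2·2659·0.03²) = exp(−4.78620) = 0.0083441.
Union bound over 5 events: 5·0.0083441 = 0.04172.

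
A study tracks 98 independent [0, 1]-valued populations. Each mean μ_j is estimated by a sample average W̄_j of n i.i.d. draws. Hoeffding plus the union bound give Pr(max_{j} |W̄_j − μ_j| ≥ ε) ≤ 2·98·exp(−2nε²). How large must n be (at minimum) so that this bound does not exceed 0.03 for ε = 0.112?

Need 2·98·exp(−2nε²) ≤ 0.03, i.e. exp(−2nε²) ≤ 0.03/196.
So 2nε² ≥ ln(196/0.03) = 8.784673.
Hence n ≥ 8.784673/(2·0.112²) = 350.154.
The smallest integer n is 351.

351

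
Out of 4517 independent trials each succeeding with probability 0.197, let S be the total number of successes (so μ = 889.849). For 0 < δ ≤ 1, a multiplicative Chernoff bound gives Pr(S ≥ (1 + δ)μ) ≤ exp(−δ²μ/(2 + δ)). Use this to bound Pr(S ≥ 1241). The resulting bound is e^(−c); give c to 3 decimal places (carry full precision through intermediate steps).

Write 1241 = (1 + δ)μ, so δ = 1241/889.849 − 1 = 0.3946186…
Then the exponent is δ²μ/(2 + δ) = (1241 − μ)² / (μ·(2 + δ)) = 57.867556.

57.868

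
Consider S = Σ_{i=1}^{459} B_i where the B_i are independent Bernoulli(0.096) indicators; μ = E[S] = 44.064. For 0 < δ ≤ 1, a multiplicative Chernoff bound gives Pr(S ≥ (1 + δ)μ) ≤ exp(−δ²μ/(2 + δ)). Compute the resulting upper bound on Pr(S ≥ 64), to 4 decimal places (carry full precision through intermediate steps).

0.0253

Write 64 = (1 + δ)μ, so δ = 64/44.064 − 1 = 0.4524328…
Then the exponent is δ²μ/(2 + δ) = (64 − μ)² / (μ·(2 + δ)) = 3.677858.
Bound = exp(−3.677858) = 0.02528.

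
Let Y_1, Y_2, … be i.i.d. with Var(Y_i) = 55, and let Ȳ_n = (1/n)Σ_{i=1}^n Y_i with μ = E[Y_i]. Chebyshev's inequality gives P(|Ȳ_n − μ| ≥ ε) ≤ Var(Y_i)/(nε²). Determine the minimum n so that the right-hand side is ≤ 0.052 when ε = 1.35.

581

Require 55/(n·1.35²) ≤ 0.052, i.e. n ≥ 55/(0.052·1.35²) = 580.352.
The smallest integer n is 581.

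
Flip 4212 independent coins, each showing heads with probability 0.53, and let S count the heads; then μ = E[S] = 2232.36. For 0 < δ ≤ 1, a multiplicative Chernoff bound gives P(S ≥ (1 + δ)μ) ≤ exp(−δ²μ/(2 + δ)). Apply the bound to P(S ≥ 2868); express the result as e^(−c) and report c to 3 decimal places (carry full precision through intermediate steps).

Write 2868 = (1 + δ)μ, so δ = 2868/2232.36 − 1 = 0.284739…
Then the exponent is δ²μ/(2 + δ) = (2868 − μ)² / (μ·(2 + δ)) = 79.217587.

79.218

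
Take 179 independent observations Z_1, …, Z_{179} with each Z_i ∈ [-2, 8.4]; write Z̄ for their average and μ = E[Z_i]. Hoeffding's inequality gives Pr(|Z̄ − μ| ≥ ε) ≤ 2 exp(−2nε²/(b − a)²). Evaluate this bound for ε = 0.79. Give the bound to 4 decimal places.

Exponent: 2nε²/(b − a)² = 2·179·0.79² / 10.4² = 2.06572.
Bound = 2·exp(−2.06572) = 0.25346.

0.2535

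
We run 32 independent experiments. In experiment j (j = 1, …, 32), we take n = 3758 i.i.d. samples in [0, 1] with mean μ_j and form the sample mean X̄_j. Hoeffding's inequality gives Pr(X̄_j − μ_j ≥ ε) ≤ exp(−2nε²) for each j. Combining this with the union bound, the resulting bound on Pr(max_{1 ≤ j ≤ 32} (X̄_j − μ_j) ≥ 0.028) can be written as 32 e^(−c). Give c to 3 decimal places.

5.893

Union bound over the 32 events: Pr(max_{1 ≤ j ≤ 32} (X̄_j − μ_j) ≥ 0.028) ≤ 32·exp(−2nε²) = 32 exp(−2·3758·0.028²).
So c = 2·3758·0.028² = 5.8925.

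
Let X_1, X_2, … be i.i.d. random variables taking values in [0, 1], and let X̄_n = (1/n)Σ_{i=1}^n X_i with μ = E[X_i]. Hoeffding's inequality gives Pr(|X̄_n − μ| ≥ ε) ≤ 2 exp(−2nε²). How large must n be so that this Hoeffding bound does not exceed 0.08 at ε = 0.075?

287

Require 2·exp(−2nε²) ≤ 0.08, i.e. 2nε² ≥ ln(2/0.08) = 3.218876.
So n ≥ 3.218876 / (2·0.075²) = 286.122.
The smallest integer n is 287.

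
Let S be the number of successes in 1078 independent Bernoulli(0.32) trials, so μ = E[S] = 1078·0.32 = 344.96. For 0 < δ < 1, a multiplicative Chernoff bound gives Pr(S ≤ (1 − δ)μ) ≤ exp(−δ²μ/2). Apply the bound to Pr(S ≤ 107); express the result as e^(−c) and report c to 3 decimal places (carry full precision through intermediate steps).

82.075

Write 107 = (1 − δ)μ, so δ = 1 − 107/344.96 = 0.6898191…
Then the exponent is δ²μ/2 = (μ − 107)²/(2μ) = 82.074678.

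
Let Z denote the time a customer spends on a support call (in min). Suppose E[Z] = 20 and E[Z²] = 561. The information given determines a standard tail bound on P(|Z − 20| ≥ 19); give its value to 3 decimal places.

The first two moments determine the variance, so Chebyshev's inequality is the sharpest standard bound available.
Var(Z) = E[Z²] − (E[Z])² = 561 − 400 = 161.
Chebyshev's inequality: P(|Z − μ| ≥ t) ≤ Var(Z)/t² = 161/361 = 0.4460.

0.446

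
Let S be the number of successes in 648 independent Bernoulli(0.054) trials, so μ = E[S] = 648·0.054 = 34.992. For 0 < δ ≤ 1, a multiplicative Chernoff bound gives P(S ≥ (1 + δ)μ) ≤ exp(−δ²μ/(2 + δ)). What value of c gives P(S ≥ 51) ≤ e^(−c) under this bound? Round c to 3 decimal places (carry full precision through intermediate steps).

Write 51 = (1 + δ)μ, so δ = 51/34.992 − 1 = 0.457476…
Then the exponent is δ²μ/(2 + δ) = (51 − μ)² / (μ·(2 + δ)) = 2.979999.

2.980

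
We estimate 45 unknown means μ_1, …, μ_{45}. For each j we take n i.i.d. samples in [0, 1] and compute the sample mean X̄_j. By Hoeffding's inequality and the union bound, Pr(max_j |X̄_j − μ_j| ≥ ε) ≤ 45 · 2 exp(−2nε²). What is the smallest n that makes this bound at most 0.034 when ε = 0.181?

121

Need 2·45·exp(−2nε²) ≤ 0.034, i.e. exp(−2nε²) ≤ 0.034/90.
So 2nε² ≥ ln(90/0.034) = 7.881204.
Hence n ≥ 7.881204/(2·0.181²) = 120.283.
The smallest integer n is 121.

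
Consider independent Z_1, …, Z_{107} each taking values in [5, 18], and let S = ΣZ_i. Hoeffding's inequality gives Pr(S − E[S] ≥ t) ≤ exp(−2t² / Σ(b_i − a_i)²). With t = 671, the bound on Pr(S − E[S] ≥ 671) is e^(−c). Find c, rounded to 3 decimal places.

49.797

Σ(b_i − a_i)² = 107·(13)² = 18083.
c = 2t²/18083 = 2·671²/18083 = 49.7972.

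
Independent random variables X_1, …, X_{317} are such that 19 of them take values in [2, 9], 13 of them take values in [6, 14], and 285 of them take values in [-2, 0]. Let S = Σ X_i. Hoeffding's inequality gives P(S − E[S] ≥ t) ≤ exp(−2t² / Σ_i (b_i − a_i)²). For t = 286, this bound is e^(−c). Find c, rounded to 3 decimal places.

Σ(b_i − a_i)² = 19·7² + 13·8² + 285·2² = 2903.
c = 2t² / 2903 = 2·286² / 2903 = 56.3527.

56.353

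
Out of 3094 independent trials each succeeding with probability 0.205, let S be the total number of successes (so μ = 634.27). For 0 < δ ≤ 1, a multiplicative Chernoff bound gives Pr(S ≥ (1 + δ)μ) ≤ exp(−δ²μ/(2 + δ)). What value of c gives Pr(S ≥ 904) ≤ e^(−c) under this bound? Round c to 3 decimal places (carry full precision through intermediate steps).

Write 904 = (1 + δ)μ, so δ = 904/634.27 − 1 = 0.4252605…
Then the exponent is δ²μ/(2 + δ) = (904 − μ)² / (μ·(2 + δ)) = 47.296166.

47.296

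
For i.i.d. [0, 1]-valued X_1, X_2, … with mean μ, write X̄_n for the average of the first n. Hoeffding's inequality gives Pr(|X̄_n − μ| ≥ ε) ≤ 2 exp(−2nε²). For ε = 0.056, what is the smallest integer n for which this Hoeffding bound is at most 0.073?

528

Require 2·exp(−2nε²) ≤ 0.073, i.e. 2nε² ≥ ln(2/0.073) = 3.310443.
So n ≥ 3.310443 / (2·0.056²) = 527.813.
The smallest integer n is 528.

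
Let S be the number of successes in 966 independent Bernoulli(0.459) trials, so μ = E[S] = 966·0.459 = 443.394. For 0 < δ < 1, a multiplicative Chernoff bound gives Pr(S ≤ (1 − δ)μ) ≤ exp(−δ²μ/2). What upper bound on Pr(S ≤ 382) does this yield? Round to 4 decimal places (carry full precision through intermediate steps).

0.0143

Write 382 = (1 − δ)μ, so δ = 1 − 382/443.394 = 0.1384638…
Then the exponent is δ²μ/2 = (μ − 382)²/(2μ) = 4.250422.
Bound = exp(−4.250422) = 0.01426.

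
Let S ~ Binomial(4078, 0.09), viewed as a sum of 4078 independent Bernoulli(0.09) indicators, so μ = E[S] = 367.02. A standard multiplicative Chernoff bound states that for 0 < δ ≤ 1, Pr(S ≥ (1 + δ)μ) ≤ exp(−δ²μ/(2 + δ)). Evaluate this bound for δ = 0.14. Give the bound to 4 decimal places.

0.0347

Exponent = δ²μ/(2 + δ) = 0.14²·367.02/2.14 = 3.3615.
Bound = exp(−3.3615) = 0.03468.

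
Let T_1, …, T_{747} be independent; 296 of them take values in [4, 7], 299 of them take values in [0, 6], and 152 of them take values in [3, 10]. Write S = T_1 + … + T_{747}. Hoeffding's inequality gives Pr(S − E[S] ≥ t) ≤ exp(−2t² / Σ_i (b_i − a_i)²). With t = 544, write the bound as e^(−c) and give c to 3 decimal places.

28.352

Σ(b_i − a_i)² = 296·3² + 299·6² + 152·7² = 20876.
c = 2t² / 20876 = 2·544² / 20876 = 28.3518.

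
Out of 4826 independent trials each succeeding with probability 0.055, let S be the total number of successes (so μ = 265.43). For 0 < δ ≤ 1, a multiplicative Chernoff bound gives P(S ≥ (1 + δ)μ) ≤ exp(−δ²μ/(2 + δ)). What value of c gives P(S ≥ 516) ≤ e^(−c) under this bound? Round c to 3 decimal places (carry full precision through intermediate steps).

Write 516 = (1 + δ)μ, so δ = 516/265.43 − 1 = 0.9440154…
Then the exponent is δ²μ/(2 + δ) = (516 − μ)² / (μ·(2 + δ)) = 80.346704.

80.347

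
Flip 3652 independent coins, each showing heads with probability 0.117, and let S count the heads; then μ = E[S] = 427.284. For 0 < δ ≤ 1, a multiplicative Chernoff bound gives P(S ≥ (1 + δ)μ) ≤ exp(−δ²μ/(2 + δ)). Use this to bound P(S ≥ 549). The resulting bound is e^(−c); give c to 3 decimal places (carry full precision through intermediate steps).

15.175

Write 549 = (1 + δ)μ, so δ = 549/427.284 − 1 = 0.2848597…
Then the exponent is δ²μ/(2 + δ) = (549 − μ)² / (μ·(2 + δ)) = 15.174667.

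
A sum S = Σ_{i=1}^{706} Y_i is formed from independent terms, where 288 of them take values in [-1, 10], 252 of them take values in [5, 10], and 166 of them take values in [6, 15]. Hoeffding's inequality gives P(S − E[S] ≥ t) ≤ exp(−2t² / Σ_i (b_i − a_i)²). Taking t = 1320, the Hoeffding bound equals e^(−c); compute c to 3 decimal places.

Σ(b_i − a_i)² = 288·11² + 252·5² + 166·9² = 54594.
c = 2t² / 54594 = 2·1320² / 54594 = 63.8312.

63.831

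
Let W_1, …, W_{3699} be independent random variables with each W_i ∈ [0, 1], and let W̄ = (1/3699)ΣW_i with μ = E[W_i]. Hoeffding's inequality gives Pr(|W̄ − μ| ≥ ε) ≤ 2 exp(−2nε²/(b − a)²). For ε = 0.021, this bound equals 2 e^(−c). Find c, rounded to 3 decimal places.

3.263

c = 2nε²/(b − a)² = 2·3699·0.021² / 1² = 3.2625.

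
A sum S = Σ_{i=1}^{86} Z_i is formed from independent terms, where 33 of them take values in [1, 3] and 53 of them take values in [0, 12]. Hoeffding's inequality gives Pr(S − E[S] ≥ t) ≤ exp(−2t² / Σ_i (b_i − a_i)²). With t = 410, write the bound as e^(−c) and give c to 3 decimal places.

Σ(b_i − a_i)² = 33·2² + 53·12² = 7764.
c = 2t² / 7764 = 2·410² / 7764 = 43.3024.

43.302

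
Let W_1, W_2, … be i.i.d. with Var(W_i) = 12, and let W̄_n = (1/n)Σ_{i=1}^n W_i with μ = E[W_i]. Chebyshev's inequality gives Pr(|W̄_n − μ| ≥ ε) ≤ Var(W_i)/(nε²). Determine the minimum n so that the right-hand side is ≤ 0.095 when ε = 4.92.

6

Require 12/(n·4.92²) ≤ 0.095, i.e. n ≥ 12/(0.095·4.92²) = 5.218.
The smallest integer n is 6.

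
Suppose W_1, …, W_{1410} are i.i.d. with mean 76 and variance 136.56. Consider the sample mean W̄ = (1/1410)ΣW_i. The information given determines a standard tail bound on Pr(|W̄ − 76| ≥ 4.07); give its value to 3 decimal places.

With mean and variance of each term known, Chebyshev's inequality bounds the deviation of the sum (or sample mean).
Var(W̄) = Var(W_i)/n = 136.56/1410 = 0.096851.
Chebyshev: Pr(|W̄ − 76| ≥ 4.07) ≤ Var(W̄)/(4.07)² = 136.56/(1410·4.07²) = 0.0058.

0.006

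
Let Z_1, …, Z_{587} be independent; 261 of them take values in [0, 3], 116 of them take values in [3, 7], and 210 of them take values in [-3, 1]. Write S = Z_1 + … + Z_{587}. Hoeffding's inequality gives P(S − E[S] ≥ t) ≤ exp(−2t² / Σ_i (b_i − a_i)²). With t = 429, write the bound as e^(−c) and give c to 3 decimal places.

Σ(b_i − a_i)² = 261·3² + 116·4² + 210·4² = 7565.
c = 2t² / 7565 = 2·429² / 7565 = 48.6559.

48.656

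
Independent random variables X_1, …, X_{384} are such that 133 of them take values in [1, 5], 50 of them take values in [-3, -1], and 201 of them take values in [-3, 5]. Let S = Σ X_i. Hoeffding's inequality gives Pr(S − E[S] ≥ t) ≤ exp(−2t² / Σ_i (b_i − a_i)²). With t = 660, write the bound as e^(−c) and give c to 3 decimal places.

Σ(b_i − a_i)² = 133·4² + 50·2² + 201·8² = 15192.
c = 2t² / 15192 = 2·660² / 15192 = 57.3460.

57.346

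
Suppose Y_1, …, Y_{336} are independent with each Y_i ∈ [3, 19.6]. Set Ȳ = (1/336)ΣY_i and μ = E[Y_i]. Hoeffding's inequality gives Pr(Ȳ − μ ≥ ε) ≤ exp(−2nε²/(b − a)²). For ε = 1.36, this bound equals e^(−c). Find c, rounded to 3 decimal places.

4.511

c = 2nε²/(b − a)² = 2·336·1.36² / 16.6² = 4.5106.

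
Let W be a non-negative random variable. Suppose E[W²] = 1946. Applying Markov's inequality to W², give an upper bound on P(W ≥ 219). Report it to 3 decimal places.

0.041

Since W ≥ 0, the event {W ≥ 219} is the same as {W² ≥ 47961}.
Markov's inequality applied to W² gives P(W² ≥ 47961) ≤ E[W²]/47961 = 1946/47961 = 0.0406.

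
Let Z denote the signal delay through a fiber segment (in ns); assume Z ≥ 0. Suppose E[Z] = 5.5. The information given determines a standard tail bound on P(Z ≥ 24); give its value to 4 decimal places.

Only the mean of a non-negative variable is known, so Markov's inequality is the applicable tail bound.
Markov's inequality: for a non-negative random variable, P(Z ≥ a) ≤ E[Z]/a.
Here E[Z] = 5.5 and a = 24, so the bound is 5.5/24 = 0.2292.

0.2292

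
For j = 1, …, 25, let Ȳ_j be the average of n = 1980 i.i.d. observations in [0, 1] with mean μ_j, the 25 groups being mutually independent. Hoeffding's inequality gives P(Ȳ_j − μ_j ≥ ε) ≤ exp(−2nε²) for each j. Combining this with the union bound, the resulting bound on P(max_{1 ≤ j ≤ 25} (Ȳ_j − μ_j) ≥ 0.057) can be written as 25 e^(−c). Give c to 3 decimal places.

12.866

Union bound over the 25 events: P(max_{1 ≤ j ≤ 25} (Ȳ_j − μ_j) ≥ 0.057) ≤ 25·exp(−2nε²) = 25 exp(−2·1980·0.057²).
So c = 2·1980·0.057² = 12.8660.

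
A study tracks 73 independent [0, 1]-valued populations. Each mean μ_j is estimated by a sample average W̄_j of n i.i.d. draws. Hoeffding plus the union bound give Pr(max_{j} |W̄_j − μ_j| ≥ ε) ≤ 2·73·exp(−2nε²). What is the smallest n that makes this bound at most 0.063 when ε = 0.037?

Need 2·73·exp(−2nε²) ≤ 0.063, i.e. exp(−2nε²) ≤ 0.063/146.
So 2nε² ≥ ln(146/0.063) = 7.748227.
Hence n ≥ 7.748227/(2·0.037²) = 2829.886.
The smallest integer n is 2830.

2830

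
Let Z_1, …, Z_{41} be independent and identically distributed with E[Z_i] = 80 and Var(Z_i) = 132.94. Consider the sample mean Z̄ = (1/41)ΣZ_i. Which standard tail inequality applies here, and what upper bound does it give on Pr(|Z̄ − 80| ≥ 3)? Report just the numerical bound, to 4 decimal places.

0.3603

With mean and variance of each term known, Chebyshev's inequality bounds the deviation of the sum (or sample mean).
Var(Z̄) = Var(Z_i)/n = 132.94/41 = 3.2424.
Chebyshev: Pr(|Z̄ − 80| ≥ 3) ≤ Var(Z̄)/(3)² = 132.94/(41·3²) = 0.3603.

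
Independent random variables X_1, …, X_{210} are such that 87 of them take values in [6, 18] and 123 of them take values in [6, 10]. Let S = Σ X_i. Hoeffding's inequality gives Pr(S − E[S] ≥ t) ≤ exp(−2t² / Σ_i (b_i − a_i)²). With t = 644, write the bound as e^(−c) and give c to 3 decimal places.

Σ(b_i − a_i)² = 87·12² + 123·4² = 14496.
c = 2t² / 14496 = 2·644² / 14496 = 57.2208.

57.221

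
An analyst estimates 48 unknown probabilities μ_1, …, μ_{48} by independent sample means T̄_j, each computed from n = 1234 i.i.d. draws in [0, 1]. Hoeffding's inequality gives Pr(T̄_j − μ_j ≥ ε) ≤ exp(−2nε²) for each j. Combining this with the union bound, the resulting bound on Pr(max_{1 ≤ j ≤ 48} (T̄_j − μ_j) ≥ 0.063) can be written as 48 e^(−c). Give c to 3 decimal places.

9.795

Union bound over the 48 events: Pr(max_{1 ≤ j ≤ 48} (T̄_j − μ_j) ≥ 0.063) ≤ 48·exp(−2nε²) = 48 exp(−2·1234·0.063²).
So c = 2·1234·0.063² = 9.7955.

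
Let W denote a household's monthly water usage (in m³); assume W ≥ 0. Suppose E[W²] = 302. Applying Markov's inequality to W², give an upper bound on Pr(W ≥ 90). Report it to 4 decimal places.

Since W ≥ 0, the event {W ≥ 90} is the same as {W² ≥ 8100}.
Markov's inequality applied to W² gives Pr(W² ≥ 8100) ≤ E[W²]/8100 = 302/8100 = 0.0373.

0.0373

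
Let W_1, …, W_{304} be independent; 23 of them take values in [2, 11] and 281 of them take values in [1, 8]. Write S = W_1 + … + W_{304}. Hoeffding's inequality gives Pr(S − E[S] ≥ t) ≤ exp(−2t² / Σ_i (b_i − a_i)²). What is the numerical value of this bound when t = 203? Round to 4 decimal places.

Σ(b_i − a_i)² = 23·9² + 281·7² = 15632.
Exponent = 2·203² / 15632 = 5.27239.
Bound = exp(−5.27239) = 0.00513.

0.0051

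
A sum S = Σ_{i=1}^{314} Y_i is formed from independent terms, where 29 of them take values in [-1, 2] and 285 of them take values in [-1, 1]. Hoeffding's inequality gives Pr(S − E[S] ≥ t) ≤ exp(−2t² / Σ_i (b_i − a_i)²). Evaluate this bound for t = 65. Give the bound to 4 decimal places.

0.0024

Σ(b_i − a_i)² = 29·3² + 285·2² = 1401.
Exponent = 2·65² / 1401 = 6.03141.
Bound = exp(−6.03141) = 0.00240.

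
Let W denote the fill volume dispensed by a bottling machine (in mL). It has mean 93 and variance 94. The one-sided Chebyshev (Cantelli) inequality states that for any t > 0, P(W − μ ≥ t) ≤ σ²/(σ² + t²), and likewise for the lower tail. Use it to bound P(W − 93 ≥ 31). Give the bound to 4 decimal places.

0.0891

Here σ² = 94 and t = 31, so σ² + t² = 1055.
Cantelli's bound: 94/1055 = 0.0891.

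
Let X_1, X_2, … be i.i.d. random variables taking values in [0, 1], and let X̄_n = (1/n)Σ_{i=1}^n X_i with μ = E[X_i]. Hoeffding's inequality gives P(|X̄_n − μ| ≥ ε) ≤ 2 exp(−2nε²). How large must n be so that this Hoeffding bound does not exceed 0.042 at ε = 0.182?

59

Require 2·exp(−2nε²) ≤ 0.042, i.e. 2nε² ≥ ln(2/0.042) = 3.863233.
So n ≥ 3.863233 / (2·0.182²) = 58.315.
The smallest integer n is 59.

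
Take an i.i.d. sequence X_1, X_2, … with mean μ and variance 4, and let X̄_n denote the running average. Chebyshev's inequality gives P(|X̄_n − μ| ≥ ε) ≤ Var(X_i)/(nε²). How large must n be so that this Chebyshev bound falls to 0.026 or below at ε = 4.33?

Require 4/(n·4.33²) ≤ 0.026, i.e. n ≥ 4/(0.026·4.33²) = 8.206.
The smallest integer n is 9.

9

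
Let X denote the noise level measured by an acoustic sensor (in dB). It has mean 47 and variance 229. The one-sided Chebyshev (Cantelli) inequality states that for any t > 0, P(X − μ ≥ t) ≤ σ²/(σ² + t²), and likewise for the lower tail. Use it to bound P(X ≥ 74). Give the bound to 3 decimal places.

Here σ² = 229 and t = 27, so σ² + t² = 958.
Cantelli's bound: 229/958 = 0.2390.

0.239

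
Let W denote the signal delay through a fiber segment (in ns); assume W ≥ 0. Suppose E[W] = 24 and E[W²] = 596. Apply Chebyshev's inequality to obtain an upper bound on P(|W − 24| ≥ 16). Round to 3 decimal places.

Var(W) = E[W²] − (E[W])² = 596 − 576 = 20.
Chebyshev's inequality: P(|W − μ| ≥ t) ≤ Var(W)/t² = 20/256 = 0.0781.

0.078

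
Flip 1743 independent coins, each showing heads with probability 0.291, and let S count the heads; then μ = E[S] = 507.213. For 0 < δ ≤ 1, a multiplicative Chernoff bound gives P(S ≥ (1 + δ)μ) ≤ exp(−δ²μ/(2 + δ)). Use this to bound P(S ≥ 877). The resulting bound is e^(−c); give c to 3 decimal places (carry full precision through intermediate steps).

Write 877 = (1 + δ)μ, so δ = 877/507.213 − 1 = 0.7290566…
Then the exponent is δ²μ/(2 + δ) = (877 − μ)² / (μ·(2 + δ)) = 98.787127.

98.787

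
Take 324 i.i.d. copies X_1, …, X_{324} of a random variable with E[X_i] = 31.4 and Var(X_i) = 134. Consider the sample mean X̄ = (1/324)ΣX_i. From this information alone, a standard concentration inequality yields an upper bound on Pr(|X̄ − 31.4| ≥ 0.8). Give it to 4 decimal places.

0.6462

With mean and variance of each term known, Chebyshev's inequality bounds the deviation of the sum (or sample mean).
Var(X̄) = Var(X_i)/n = 134/324 = 0.41358.
Chebyshev: Pr(|X̄ − 31.4| ≥ 0.8) ≤ Var(X̄)/(0.8)² = 134/(324·0.8²) = 0.6462.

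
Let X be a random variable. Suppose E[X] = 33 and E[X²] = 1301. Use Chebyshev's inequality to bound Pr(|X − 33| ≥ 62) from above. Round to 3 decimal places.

Var(X) = E[X²] − (E[X])² = 1301 − 1089 = 212.
Chebyshev's inequality: Pr(|X − μ| ≥ t) ≤ Var(X)/t² = 212/3844 = 0.0552.

0.055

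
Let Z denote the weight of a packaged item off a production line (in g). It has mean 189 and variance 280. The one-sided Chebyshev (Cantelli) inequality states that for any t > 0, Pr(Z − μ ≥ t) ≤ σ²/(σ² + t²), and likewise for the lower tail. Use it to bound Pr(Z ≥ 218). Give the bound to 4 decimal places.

Here σ² = 280 and t = 29, so σ² + t² = 1121.
Cantelli's bound: 280/1121 = 0.2498.

0.2498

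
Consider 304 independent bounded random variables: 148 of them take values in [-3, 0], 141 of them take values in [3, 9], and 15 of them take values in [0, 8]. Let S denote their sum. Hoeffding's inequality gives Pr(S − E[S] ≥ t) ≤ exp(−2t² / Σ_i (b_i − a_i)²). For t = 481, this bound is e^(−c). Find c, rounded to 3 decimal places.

62.802

Σ(b_i − a_i)² = 148·3² + 141·6² + 15·8² = 7368.
c = 2t² / 7368 = 2·481² / 7368 = 62.8016.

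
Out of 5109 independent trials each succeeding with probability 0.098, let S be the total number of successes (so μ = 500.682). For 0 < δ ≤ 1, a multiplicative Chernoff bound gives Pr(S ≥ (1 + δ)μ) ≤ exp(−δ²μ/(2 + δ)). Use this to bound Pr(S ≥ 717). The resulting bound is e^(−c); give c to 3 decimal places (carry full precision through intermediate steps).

Write 717 = (1 + δ)μ, so δ = 717/500.682 − 1 = 0.4320467…
Then the exponent is δ²μ/(2 + δ) = (717 − μ)² / (μ·(2 + δ)) = 38.428323.

38.428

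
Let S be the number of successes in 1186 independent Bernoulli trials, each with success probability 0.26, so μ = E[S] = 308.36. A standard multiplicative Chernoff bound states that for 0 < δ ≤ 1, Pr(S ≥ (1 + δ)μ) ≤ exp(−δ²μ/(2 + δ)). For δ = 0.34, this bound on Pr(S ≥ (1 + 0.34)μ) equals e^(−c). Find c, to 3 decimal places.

15.234

c = δ²μ/(2 + δ) = 0.34²·308.36/(2 + 0.34) = 15.2335.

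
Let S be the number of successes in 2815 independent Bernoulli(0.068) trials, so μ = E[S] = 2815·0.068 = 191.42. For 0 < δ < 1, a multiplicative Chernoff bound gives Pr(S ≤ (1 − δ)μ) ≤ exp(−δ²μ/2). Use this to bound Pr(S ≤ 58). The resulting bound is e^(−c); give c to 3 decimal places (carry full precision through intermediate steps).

46.497

Write 58 = (1 − δ)μ, so δ = 1 − 58/191.42 = 0.6970014…
Then the exponent is δ²μ/2 = (μ − 58)²/(2μ) = 46.496961.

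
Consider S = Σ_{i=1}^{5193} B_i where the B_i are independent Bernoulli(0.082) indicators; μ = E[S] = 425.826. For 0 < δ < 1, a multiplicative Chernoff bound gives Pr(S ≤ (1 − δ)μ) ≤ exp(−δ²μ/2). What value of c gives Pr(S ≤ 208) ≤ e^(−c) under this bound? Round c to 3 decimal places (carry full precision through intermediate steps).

55.713

Write 208 = (1 − δ)μ, so δ = 1 − 208/425.826 = 0.5115376…
Then the exponent is δ²μ/2 = (μ − 208)²/(2μ) = 55.713092.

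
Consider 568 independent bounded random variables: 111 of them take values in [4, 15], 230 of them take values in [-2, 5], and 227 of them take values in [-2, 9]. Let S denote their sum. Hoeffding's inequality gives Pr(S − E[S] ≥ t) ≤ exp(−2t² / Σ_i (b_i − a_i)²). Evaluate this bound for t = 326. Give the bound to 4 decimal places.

Σ(b_i − a_i)² = 111·11² + 230·7² + 227·11² = 52168.
Exponent = 2·326² / 52168 = 4.07438.
Bound = exp(−4.07438) = 0.01700.

0.0170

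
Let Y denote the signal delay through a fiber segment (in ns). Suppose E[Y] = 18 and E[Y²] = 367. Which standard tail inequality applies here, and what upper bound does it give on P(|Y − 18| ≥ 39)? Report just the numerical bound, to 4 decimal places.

0.0283

The first two moments determine the variance, so Chebyshev's inequality is the sharpest standard bound available.
Var(Y) = E[Y²] − (E[Y])² = 367 − 324 = 43.
Chebyshev's inequality: P(|Y − μ| ≥ t) ≤ Var(Y)/t² = 43/1521 = 0.0283.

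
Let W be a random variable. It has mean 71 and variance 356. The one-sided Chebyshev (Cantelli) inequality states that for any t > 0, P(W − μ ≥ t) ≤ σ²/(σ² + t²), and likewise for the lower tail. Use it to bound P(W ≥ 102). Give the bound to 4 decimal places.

Here σ² = 356 and t = 31, so σ² + t² = 1317.
Cantelli's bound: 356/1317 = 0.2703.

0.2703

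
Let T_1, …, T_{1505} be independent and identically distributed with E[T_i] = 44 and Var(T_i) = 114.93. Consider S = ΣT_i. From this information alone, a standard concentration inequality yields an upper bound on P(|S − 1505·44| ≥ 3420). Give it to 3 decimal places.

0.015

With mean and variance of each term known, Chebyshev's inequality bounds the deviation of the sum (or sample mean).
Var(S) = n·Var(T_i) = 1505·114.93 = 172969.65.
Chebyshev: P(|S − 1505·44| ≥ 3420) ≤ Var(S)/3420² = 172969.65/11696400 = 0.0148.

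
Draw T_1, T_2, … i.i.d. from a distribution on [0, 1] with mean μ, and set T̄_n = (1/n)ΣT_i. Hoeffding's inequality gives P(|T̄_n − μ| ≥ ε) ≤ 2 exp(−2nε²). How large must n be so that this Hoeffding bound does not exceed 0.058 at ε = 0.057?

Require 2·exp(−2nε²) ≤ 0.058, i.e. 2nε² ≥ ln(2/0.058) = 3.540459.
So n ≥ 3.540459 / (2·0.057²) = 544.854.
The smallest integer n is 545.

545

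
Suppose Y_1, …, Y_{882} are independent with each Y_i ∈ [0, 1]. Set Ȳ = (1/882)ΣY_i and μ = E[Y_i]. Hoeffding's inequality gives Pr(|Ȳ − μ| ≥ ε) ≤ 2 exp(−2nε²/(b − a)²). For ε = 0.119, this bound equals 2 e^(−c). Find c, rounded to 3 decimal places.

c = 2nε²/(b − a)² = 2·882·0.119² / 1² = 24.9800.

24.980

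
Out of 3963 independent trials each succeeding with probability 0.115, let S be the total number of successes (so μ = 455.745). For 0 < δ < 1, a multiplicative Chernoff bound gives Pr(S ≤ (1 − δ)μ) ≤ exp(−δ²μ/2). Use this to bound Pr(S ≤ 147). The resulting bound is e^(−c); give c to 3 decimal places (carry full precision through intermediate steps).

104.580

Write 147 = (1 − δ)μ, so δ = 1 − 147/455.745 = 0.6774512…
Then the exponent is δ²μ/2 = (μ − 147)²/(2μ) = 104.579836.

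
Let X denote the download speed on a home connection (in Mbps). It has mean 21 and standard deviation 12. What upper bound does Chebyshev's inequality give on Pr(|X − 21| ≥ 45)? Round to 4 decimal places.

0.0711

Chebyshev: Pr(|X − μ| ≥ t) ≤ Var(X)/t².
Var(X) = σ² = 12² = 144.
Bound = 144 / 2025 = 0.0711.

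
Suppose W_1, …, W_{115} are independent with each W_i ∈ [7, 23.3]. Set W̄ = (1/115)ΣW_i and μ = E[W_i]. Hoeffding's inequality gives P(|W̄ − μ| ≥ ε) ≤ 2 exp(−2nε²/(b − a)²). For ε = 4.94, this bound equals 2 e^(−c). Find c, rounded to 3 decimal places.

21.125

c = 2nε²/(b − a)² = 2·115·4.94² / 16.3² = 21.1255.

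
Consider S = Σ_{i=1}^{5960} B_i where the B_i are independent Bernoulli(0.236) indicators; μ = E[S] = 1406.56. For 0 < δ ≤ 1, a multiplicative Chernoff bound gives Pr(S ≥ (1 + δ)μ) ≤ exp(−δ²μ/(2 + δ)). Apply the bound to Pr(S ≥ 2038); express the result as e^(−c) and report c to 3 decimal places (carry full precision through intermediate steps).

115.753

Write 2038 = (1 + δ)μ, so δ = 2038/1406.56 − 1 = 0.448925…
Then the exponent is δ²μ/(2 + δ) = (2038 − μ)² / (μ·(2 + δ)) = 115.752512.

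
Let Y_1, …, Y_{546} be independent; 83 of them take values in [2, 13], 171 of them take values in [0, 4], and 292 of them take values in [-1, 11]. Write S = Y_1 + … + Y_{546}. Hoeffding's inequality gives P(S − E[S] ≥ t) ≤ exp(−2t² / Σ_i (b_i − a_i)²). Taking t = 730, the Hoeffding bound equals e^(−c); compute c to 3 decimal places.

Σ(b_i − a_i)² = 83·11² + 171·4² + 292·12² = 54827.
c = 2t² / 54827 = 2·730² / 54827 = 19.4393.

19.439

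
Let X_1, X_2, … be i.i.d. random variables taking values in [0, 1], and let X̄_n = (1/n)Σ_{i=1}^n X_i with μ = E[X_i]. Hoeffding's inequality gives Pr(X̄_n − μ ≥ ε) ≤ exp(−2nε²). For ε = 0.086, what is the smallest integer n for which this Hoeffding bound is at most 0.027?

245

Require exp(−2nε²) ≤ 0.027, i.e. 2nε² ≥ ln(1/0.027) = 3.611918.
So n ≥ 3.611918 / (2·0.086²) = 244.181.
The smallest integer n is 245.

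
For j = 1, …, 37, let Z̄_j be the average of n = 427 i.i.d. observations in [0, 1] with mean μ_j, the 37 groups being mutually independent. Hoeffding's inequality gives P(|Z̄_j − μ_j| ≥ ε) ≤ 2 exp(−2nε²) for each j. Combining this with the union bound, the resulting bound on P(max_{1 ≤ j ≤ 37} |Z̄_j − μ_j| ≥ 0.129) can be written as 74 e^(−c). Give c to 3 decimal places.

14.211

Union bound over the 37 events: P(max_{1 ≤ j ≤ 37} |Z̄_j − μ_j| ≥ 0.129) ≤ 37·2·exp(−2nε²) = 74 exp(−2·427·0.129²).
So c = 2·427·0.129² = 14.2114.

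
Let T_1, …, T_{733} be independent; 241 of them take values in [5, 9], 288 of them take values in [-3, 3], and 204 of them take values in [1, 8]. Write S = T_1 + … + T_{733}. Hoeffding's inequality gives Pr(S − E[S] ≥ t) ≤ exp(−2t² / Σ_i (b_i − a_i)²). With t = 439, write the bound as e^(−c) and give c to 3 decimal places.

15.914

Σ(b_i − a_i)² = 241·4² + 288·6² + 204·7² = 24220.
c = 2t² / 24220 = 2·439² / 24220 = 15.9142.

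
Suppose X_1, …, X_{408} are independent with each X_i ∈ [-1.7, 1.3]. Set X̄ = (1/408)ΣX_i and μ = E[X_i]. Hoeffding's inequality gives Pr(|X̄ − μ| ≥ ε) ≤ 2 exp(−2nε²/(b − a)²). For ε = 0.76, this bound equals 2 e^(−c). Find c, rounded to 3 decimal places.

52.369

c = 2nε²/(b − a)² = 2·408·0.76² / 3² = 52.3691.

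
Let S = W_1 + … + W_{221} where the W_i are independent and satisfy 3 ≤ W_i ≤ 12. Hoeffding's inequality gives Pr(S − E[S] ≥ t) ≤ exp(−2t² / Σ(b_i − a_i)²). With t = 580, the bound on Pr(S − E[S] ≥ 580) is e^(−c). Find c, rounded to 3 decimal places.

Σ(b_i − a_i)² = 221·(9)² = 17901.
c = 2t²/17901 = 2·580²/17901 = 37.5845.

37.584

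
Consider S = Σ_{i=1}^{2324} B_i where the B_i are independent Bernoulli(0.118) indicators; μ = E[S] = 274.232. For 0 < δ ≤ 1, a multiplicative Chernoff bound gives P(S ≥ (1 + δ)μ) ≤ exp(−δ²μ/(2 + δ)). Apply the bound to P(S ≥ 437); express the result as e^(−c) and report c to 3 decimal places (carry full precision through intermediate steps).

37.250

Write 437 = (1 + δ)μ, so δ = 437/274.232 − 1 = 0.5935412…
Then the exponent is δ²μ/(2 + δ) = (437 − μ)² / (μ·(2 + δ)) = 37.250042.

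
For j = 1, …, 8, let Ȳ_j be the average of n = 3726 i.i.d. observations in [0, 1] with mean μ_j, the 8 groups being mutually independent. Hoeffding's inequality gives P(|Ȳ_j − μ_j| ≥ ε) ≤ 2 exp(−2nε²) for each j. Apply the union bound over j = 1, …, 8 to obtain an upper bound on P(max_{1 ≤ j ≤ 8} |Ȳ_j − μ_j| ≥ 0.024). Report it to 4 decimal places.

Per-experiment Hoeffding bound: 2·exp(−2·3726·0.024²) = 2·exp(−4.29235) = 0.027345.
Union bound over 8 events: 8·0.027345 = 0.21876.

0.2188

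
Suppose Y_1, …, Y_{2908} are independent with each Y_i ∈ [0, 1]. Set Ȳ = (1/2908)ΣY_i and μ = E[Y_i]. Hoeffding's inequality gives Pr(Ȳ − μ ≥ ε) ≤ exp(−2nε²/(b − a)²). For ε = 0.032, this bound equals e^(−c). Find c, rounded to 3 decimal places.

5.956

c = 2nε²/(b − a)² = 2·2908·0.032² / 1² = 5.9556.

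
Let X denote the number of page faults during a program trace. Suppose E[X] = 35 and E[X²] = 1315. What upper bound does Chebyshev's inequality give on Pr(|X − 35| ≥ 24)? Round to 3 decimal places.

0.156

Var(X) = E[X²] − (E[X])² = 1315 − 1225 = 90.
Chebyshev's inequality: Pr(|X − μ| ≥ t) ≤ Var(X)/t² = 90/576 = 0.1562.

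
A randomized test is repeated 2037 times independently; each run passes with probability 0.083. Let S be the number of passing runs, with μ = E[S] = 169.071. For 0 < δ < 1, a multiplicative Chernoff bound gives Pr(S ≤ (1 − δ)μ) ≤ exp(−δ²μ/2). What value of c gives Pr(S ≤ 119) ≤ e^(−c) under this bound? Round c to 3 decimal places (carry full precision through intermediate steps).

7.414

Write 119 = (1 − δ)μ, so δ = 1 − 119/169.071 = 0.2961537…
Then the exponent is δ²μ/2 = (μ − 119)²/(2μ) = 7.414356.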